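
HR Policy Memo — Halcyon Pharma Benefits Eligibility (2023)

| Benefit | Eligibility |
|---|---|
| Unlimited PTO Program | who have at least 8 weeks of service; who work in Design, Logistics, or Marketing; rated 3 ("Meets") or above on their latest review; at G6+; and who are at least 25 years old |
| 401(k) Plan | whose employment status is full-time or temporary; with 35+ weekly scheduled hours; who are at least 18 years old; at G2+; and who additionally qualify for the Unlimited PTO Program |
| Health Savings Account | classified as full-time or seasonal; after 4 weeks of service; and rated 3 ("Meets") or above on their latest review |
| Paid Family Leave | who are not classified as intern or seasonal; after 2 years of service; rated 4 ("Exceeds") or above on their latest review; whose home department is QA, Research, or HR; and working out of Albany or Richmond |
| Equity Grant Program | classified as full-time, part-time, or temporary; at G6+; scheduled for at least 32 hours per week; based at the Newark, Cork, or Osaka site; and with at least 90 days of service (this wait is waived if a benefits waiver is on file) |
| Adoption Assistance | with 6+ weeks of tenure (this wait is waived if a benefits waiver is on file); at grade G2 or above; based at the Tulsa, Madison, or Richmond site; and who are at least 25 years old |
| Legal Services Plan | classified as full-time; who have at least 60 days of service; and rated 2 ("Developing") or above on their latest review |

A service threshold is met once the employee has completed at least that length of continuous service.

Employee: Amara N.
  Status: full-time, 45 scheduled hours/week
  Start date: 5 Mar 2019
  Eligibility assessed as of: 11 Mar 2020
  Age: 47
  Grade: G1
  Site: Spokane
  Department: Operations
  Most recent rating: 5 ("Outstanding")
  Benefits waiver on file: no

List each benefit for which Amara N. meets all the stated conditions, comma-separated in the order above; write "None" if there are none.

Health Savings Account, Legal Services Plan

Service from 5 Mar 2019 to 11 Mar 2020: 372 days.
Unlimited PTO Program — service 372 days ≥ 8 weeks (≈56 days) ✓; dept Operations ✗ → not eligible.
401(k) Plan — status full-time ✓; 45 hrs/wk ≥ 35 ✓; age 47 ≥ 18 ✓; grade G1 < G2 ✗ → not eligible.
Health Savings Account — status full-time ✓; service 372 days ≥ 4 weeks (≈28 days) ✓; rating 5 ≥ 3 ✓ → eligible.
Paid Family Leave — status full-time ✓ (not excluded); service 372 days < 2 years (≈730 days) ✗ → not eligible.
Equity Grant Program — status full-time ✓; grade G1 < G6 ✗ → not eligible.
Adoption Assistance — no waiver, service 372 days ≥ 6 weeks (≈42 days) ✓; grade G1 < G2 ✗ → not eligible.
Legal Services Plan — status full-time ✓; service 372 days ≥ 60 days ✓; rating 5 ≥ 2 ✓ → eligible.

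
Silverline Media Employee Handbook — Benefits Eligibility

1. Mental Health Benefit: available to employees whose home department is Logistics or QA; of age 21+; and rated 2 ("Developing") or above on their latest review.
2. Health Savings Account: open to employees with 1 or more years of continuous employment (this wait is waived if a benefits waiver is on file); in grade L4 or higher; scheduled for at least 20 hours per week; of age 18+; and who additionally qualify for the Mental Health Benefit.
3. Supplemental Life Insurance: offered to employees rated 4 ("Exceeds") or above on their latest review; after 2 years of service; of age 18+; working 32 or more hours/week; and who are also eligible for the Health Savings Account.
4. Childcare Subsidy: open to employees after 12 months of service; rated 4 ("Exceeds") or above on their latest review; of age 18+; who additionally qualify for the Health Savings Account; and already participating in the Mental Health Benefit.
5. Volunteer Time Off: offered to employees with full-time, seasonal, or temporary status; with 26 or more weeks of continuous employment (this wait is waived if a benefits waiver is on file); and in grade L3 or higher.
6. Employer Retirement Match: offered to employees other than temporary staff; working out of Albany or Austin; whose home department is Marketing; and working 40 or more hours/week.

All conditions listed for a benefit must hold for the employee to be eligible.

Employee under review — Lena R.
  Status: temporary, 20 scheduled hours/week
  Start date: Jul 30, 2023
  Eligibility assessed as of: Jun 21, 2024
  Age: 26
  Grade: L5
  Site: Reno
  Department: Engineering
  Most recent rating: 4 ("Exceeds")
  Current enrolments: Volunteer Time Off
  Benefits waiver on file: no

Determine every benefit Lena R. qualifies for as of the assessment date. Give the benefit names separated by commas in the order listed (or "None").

Volunteer Time Off

Service from Jul 30, 2023 to Jun 21, 2024: 327 days.
Mental Health Benefit — dept Engineering ✗ → not eligible.
Health Savings Account — no waiver, service 327 days < 1 year (≈365 days) ✗ → not eligible.
Supplemental Life Insurance — rating 4 ≥ 4 ✓; service 327 days < 2 years (≈730 days) ✗ → not eligible.
Childcare Subsidy — service 327 days < 12 months (≈360 days) ✗ → not eligible.
Volunteer Time Off — status temporary ✓; no waiver, service 327 days ≥ 26 weeks (≈182 days) ✓; grade L5 ≥ L3 ✓ → eligible.
Employer Retirement Match — status temporary ✗ (excluded) → not eligible.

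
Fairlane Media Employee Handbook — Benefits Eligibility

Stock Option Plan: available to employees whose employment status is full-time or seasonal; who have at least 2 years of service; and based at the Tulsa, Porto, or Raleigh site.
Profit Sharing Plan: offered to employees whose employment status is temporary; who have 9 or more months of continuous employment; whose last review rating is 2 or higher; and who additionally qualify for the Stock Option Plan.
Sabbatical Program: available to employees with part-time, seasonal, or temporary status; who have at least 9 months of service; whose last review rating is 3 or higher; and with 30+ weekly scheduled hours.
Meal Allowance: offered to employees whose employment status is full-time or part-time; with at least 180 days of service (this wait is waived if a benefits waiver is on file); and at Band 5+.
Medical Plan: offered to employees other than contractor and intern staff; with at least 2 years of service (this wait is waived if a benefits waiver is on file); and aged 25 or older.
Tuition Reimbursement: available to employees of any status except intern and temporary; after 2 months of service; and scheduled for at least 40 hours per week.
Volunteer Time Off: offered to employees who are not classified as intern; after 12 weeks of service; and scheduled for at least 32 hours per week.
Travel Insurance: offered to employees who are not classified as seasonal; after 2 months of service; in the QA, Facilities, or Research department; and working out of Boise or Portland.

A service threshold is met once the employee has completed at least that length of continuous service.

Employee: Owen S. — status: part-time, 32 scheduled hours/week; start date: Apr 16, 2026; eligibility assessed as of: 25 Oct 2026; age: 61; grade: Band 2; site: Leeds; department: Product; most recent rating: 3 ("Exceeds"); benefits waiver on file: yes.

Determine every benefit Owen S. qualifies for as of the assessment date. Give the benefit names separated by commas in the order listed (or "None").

Medical Plan, Volunteer Time Off

Service from Apr 16, 2026 to 25 Oct 2026: 192 days.
Stock Option Plan — status part-time ✗ (requires full-time or seasonal) → not eligible.
Profit Sharing Plan — status part-time ✗ (requires temporary) → not eligible.
Sabbatical Program — status part-time ✓; service 192 days < 9 months (≈270 days) ✗ → not eligible.
Meal Allowance — status part-time ✓; benefits waiver on file ✓; grade Band 2 < Band 5 ✗ → not eligible.
Medical Plan — status part-time ✓ (not excluded); benefits waiver on file ✓; age 61 ≥ 25 ✓ → eligible.
Tuition Reimbursement — status part-time ✓ (not excluded); service 192 days ≥ 2 months (≈60 days) ✓; 32 hrs/wk < 40 ✗ → not eligible.
Volunteer Time Off — status part-time ✓ (not excluded); service 192 days ≥ 12 weeks (≈84 days) ✓; 32 hrs/wk ≥ 32 ✓ → eligible.
Travel Insurance — status part-time ✓ (not excluded); service 192 days ≥ 2 months (≈60 days) ✓; dept Product ✗ → not eligible.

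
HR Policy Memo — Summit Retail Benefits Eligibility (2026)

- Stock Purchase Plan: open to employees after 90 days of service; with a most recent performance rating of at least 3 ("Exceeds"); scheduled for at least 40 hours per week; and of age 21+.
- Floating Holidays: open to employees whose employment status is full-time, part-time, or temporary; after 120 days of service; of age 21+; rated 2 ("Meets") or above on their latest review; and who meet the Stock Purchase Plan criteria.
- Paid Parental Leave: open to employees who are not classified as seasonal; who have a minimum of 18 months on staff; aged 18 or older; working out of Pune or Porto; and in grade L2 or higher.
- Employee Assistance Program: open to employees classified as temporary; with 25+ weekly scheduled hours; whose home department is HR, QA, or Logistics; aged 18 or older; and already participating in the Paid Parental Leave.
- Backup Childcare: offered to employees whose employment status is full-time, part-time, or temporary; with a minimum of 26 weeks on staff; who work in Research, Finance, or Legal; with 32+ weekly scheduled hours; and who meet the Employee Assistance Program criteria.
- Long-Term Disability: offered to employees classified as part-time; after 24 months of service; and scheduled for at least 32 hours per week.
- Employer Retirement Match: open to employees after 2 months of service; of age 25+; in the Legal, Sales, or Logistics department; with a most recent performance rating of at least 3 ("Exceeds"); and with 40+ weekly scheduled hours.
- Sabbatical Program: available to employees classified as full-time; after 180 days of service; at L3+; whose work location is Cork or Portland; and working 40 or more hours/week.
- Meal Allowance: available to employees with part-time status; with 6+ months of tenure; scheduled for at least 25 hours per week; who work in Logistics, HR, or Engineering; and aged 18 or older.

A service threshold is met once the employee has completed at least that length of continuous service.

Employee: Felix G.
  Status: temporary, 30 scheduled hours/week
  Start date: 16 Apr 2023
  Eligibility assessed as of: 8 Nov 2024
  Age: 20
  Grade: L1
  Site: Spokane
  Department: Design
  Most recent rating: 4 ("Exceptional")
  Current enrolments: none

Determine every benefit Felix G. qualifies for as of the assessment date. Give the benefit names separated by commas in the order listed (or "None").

None

Service from 16 Apr 2023 to 8 Nov 2024: 572 days.
Stock Purchase Plan — service 572 days ≥ 90 days ✓; rating 4 ≥ 3 ✓; 30 hrs/wk < 40 ✗ → not eligible.
Floating Holidays — status temporary ✓; service 572 days ≥ 120 days ✓; age 20 < 21 ✗ → not eligible.
Paid Parental Leave — status temporary ✓ (not excluded); service 572 days ≥ 18 months (≈540 days) ✓; age 20 ≥ 18 ✓; site Spokane ✗ (not Pune or Porto) → not eligible.
Employee Assistance Program — status temporary ✓; 30 hrs/wk ≥ 25 ✓; dept Design ✗ → not eligible.
Backup Childcare — status temporary ✓; service 572 days ≥ 26 weeks (≈182 days) ✓; dept Design ✗ → not eligible.
Long-Term Disability — status temporary ✗ (requires part-time) → not eligible.
Employer Retirement Match — service 572 days ≥ 2 months (≈60 days) ✓; age 20 < 25 ✗ → not eligible.
Sabbatical Program — status temporary ✗ (requires full-time) → not eligible.
Meal Allowance — status temporary ✗ (requires part-time) → not eligible.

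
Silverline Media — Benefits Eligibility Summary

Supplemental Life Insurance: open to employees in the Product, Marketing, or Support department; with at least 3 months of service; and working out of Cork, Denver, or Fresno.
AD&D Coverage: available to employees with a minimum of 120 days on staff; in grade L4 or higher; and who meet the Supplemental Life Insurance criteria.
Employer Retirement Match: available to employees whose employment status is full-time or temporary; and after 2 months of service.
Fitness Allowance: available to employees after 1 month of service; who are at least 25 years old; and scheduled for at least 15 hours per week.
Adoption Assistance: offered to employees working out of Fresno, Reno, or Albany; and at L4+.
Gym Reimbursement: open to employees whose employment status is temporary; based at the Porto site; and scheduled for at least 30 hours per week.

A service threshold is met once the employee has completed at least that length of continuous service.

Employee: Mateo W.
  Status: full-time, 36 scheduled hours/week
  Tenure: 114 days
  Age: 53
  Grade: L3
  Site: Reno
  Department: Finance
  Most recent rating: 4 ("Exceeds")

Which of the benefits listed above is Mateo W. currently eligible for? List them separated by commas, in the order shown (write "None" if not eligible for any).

Supplemental Life Insurance — dept Finance ✗ → not eligible.
AD&D Coverage — service 114 days < 120 days ✗ → not eligible.
Employer Retirement Match — status full-time ✓; service 114 days ≥ 2 months (≈60 days) ✓ → eligible.
Fitness Allowance — service 114 days ≥ 1 month (≈30 days) ✓; age 53 ≥ 25 ✓; 36 hrs/wk ≥ 15 ✓ → eligible.
Adoption Assistance — site Reno ✓; grade L3 < L4 ✗ → not eligible.
Gym Reimbursement — status full-time ✗ (requires temporary) → not eligible.

Employer Retirement Match, Fitness Allowance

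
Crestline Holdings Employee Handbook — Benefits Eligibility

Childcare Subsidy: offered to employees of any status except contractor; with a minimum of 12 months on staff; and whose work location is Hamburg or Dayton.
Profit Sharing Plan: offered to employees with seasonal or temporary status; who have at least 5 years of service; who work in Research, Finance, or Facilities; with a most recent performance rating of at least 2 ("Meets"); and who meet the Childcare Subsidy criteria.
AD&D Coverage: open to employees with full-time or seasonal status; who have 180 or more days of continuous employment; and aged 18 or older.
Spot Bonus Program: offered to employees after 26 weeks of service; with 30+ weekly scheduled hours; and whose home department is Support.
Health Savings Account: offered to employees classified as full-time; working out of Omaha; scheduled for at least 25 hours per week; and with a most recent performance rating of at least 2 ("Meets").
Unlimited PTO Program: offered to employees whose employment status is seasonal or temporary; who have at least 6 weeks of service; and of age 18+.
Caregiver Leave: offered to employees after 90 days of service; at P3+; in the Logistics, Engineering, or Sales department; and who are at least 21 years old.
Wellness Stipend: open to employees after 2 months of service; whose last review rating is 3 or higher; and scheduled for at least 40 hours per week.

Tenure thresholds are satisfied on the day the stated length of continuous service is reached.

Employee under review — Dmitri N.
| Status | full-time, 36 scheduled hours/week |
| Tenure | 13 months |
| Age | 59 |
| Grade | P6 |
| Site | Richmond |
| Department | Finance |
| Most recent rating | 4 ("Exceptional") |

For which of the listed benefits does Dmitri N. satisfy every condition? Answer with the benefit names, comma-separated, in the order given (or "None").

AD&D Coverage

Childcare Subsidy — status full-time ✓ (not excluded); service 13 months ≥ 12 months ✓; site Richmond ✗ (not Hamburg or Dayton) → not eligible.
Profit Sharing Plan — status full-time ✗ (requires seasonal or temporary) → not eligible.
AD&D Coverage — status full-time ✓; service 13 months ≥ 180 days ✓; age 59 ≥ 18 ✓ → eligible.
Spot Bonus Program — service 13 months ≥ 26 weeks (≈182 days) ✓; 36 hrs/wk ≥ 30 ✓; dept Finance ✗ → not eligible.
Health Savings Account — status full-time ✓; site Richmond ✗ (not Omaha) → not eligible.
Unlimited PTO Program — status full-time ✗ (requires seasonal or temporary) → not eligible.
Caregiver Leave — service 13 months ≥ 90 days ✓; grade P6 ≥ P3 ✓; dept Finance ✗ → not eligible.
Wellness Stipend — service 13 months ≥ 2 months ✓; rating 4 ≥ 3 ✓; 36 hrs/wk < 40 ✗ → not eligible.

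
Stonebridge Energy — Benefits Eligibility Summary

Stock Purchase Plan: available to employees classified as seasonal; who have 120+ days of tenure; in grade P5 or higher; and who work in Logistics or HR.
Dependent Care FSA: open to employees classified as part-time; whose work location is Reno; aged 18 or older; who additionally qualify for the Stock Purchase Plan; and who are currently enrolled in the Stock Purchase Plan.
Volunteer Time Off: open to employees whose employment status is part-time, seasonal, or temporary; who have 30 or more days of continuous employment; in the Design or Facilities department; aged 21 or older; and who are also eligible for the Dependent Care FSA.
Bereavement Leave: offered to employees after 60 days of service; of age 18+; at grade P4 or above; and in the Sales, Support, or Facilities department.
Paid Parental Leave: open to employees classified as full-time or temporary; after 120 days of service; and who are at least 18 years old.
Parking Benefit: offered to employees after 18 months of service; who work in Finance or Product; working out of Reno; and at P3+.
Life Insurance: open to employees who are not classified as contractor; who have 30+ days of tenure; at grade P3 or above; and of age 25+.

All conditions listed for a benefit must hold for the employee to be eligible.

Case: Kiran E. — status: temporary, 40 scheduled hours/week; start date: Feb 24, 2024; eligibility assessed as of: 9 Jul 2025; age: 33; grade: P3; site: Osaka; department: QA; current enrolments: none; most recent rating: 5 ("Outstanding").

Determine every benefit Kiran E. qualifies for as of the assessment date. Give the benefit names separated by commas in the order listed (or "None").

Paid Parental Leave, Life Insurance

Service from Feb 24, 2024 to 9 Jul 2025: 501 days.
Stock Purchase Plan — status temporary ✗ (requires seasonal) → not eligible.
Dependent Care FSA — status temporary ✗ (requires part-time) → not eligible.
Volunteer Time Off — status temporary ✓; service 501 days ≥ 30 days ✓; dept QA ✗ → not eligible.
Bereavement Leave — service 501 days ≥ 60 days ✓; age 33 ≥ 18 ✓; grade P3 < P4 ✗ → not eligible.
Paid Parental Leave — status temporary ✓; service 501 days ≥ 120 days ✓; age 33 ≥ 18 ✓ → eligible.
Parking Benefit — service 501 days < 18 months (≈540 days) ✗ → not eligible.
Life Insurance — status temporary ✓ (not excluded); service 501 days ≥ 30 days ✓; grade P3 ≥ P3 ✓; age 33 ≥ 25 ✓ → eligible.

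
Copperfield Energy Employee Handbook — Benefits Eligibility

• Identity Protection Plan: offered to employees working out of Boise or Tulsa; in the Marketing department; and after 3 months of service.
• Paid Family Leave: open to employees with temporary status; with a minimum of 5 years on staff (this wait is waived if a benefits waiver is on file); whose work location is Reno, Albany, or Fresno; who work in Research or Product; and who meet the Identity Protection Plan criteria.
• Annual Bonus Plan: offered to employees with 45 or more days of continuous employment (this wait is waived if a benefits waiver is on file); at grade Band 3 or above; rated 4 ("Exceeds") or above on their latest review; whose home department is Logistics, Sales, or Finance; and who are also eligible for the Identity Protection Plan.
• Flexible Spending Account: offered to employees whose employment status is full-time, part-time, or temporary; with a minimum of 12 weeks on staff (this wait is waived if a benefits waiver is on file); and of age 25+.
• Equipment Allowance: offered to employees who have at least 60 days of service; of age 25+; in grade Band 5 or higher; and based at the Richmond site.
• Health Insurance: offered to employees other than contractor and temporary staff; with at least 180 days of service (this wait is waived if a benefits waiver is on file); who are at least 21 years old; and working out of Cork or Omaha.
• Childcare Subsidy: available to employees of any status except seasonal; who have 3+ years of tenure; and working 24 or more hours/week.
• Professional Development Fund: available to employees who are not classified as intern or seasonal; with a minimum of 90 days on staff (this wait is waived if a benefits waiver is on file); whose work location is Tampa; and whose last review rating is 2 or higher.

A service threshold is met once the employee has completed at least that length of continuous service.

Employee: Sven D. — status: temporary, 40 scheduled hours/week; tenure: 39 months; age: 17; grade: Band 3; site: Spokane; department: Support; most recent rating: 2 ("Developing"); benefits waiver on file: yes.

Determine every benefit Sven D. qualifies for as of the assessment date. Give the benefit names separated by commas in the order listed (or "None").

Identity Protection Plan — site Spokane ✗ (not Boise or Tulsa) → not eligible.
Paid Family Leave — status temporary ✓; benefits waiver on file ✓; site Spokane ✗ (not Reno, Albany, or Fresno) → not eligible.
Annual Bonus Plan — benefits waiver on file ✓; grade Band 3 ≥ Band 3 ✓; rating 2 < 4 ✗ → not eligible.
Flexible Spending Account — status temporary ✓; benefits waiver on file ✓; age 17 < 25 ✗ → not eligible.
Equipment Allowance — service 39 months ≥ 60 days ✓; age 17 < 25 ✗ → not eligible.
Health Insurance — status temporary ✗ (excluded) → not eligible.
Childcare Subsidy — status temporary ✓ (not excluded); service 39 months ≥ 3 years (≈1095 days) ✓; 40 hrs/wk ≥ 24 ✓ → eligible.
Professional Development Fund — status temporary ✓ (not excluded); benefits waiver on file ✓; site Spokane ✗ (not Tampa) → not eligible.

Childcare Subsidy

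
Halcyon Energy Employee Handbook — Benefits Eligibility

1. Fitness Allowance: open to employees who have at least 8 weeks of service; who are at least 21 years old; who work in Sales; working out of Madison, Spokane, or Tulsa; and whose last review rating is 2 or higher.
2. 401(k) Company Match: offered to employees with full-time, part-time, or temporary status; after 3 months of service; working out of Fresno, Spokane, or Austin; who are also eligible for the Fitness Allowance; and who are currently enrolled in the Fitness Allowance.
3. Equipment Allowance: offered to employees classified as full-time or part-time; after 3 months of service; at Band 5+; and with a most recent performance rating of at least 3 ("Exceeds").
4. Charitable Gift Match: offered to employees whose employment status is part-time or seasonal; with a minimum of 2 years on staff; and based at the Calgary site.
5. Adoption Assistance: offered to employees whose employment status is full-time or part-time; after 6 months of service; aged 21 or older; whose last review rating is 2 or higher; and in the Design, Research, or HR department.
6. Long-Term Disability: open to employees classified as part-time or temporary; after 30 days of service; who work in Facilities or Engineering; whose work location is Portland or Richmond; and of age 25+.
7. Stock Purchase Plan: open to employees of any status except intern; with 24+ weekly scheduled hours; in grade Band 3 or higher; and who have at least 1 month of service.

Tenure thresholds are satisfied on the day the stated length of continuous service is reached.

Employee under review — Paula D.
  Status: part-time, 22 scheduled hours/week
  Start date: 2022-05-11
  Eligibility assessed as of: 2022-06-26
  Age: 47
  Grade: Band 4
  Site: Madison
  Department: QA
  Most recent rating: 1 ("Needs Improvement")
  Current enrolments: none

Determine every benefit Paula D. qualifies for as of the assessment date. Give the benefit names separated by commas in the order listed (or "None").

None

Service from 2022-05-11 to 2022-06-26: 46 days.
Fitness Allowance — service 46 days < 8 weeks (≈56 days) ✗ → not eligible.
401(k) Company Match — status part-time ✓; service 46 days < 3 months (≈90 days) ✗ → not eligible.
Equipment Allowance — status part-time ✓; service 46 days < 3 months (≈90 days) ✗ → not eligible.
Charitable Gift Match — status part-time ✓; service 46 days < 2 years (≈730 days) ✗ → not eligible.
Adoption Assistance — status part-time ✓; service 46 days < 6 months (≈180 days) ✗ → not eligible.
Long-Term Disability — status part-time ✓; service 46 days ≥ 30 days ✓; dept QA ✗ → not eligible.
Stock Purchase Plan — status part-time ✓ (not excluded); 22 hrs/wk < 24 ✗ → not eligible.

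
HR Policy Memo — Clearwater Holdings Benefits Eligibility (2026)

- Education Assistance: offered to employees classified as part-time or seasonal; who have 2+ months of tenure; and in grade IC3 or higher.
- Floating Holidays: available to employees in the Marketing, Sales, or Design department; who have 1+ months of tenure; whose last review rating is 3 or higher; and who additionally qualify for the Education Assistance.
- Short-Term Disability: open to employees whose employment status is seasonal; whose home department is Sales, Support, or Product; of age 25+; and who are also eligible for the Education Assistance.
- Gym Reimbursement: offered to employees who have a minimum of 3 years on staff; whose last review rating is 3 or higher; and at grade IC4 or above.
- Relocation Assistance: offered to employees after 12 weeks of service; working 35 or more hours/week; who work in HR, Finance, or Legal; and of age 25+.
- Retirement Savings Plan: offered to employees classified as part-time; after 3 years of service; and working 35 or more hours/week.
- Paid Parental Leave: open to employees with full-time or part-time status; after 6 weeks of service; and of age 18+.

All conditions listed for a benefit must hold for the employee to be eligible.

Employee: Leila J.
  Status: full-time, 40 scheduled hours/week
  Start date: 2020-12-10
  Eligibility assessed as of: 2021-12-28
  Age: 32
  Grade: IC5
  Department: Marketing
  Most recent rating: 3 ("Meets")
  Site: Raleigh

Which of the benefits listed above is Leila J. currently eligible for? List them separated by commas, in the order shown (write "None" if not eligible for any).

Paid Parental Leave

Service from 2020-12-10 to 2021-12-28: 383 days.
Education Assistance — status full-time ✗ (requires part-time or seasonal) → not eligible.
Floating Holidays — dept Marketing ✓; service 383 days ≥ 1 month (≈30 days) ✓; rating 3 ≥ 3 ✓; not eligible for Education Assistance ✗ → not eligible.
Short-Term Disability — status full-time ✗ (requires seasonal) → not eligible.
Gym Reimbursement — service 383 days < 3 years (≈1095 days) ✗ → not eligible.
Relocation Assistance — service 383 days ≥ 12 weeks (≈84 days) ✓; 40 hrs/wk ≥ 35 ✓; dept Marketing ✗ → not eligible.
Retirement Savings Plan — status full-time ✗ (requires part-time) → not eligible.
Paid Parental Leave — status full-time ✓; service 383 days ≥ 6 weeks (≈42 days) ✓; age 32 ≥ 18 ✓ → eligible.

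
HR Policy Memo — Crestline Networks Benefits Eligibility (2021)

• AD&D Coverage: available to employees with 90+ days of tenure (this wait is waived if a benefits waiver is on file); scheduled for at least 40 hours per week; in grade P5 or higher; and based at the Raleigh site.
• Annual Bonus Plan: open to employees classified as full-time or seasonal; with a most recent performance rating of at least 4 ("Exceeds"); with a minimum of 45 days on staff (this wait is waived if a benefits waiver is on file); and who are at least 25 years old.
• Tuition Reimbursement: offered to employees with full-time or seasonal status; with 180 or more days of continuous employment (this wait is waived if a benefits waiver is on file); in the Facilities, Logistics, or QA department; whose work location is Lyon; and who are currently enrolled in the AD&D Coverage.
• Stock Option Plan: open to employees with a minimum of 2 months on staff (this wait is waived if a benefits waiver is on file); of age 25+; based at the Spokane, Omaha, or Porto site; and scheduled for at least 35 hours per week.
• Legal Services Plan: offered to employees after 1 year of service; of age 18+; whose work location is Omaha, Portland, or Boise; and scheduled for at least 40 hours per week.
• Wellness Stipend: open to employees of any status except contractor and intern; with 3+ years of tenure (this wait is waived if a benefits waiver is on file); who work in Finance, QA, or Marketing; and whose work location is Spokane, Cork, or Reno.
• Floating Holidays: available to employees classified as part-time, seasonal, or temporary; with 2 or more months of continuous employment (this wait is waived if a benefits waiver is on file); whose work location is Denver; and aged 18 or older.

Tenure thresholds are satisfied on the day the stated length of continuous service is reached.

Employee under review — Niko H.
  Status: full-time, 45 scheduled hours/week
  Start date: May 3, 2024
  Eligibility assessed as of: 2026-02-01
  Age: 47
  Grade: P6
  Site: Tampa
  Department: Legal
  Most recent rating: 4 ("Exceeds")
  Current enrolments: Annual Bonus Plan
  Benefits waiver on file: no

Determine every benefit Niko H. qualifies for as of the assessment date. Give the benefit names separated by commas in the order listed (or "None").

Annual Bonus Plan

Service from May 3, 2024 to 2026-02-01: 639 days.
AD&D Coverage — no waiver, service 639 days ≥ 90 days ✓; 45 hrs/wk ≥ 40 ✓; grade P6 ≥ P5 ✓; site Tampa ✗ (not Raleigh) → not eligible.
Annual Bonus Plan — status full-time ✓; rating 4 ≥ 4 ✓; no waiver, service 639 days ≥ 45 days ✓; age 47 ≥ 25 ✓ → eligible.
Tuition Reimbursement — status full-time ✓; no waiver, service 639 days ≥ 180 days ✓; dept Legal ✗ → not eligible.
Stock Option Plan — no waiver, service 639 days ≥ 2 months (≈60 days) ✓; age 47 ≥ 25 ✓; site Tampa ✗ (not Spokane, Omaha, or Porto) → not eligible.
Legal Services Plan — service 639 days ≥ 1 year (≈365 days) ✓; age 47 ≥ 18 ✓; site Tampa ✗ (not Omaha, Portland, or Boise) → not eligible.
Wellness Stipend — status full-time ✓ (not excluded); no waiver, service 639 days < 3 years (≈1095 days) ✗ → not eligible.
Floating Holidays — status full-time ✗ (requires part-time, seasonal, or temporary) → not eligible.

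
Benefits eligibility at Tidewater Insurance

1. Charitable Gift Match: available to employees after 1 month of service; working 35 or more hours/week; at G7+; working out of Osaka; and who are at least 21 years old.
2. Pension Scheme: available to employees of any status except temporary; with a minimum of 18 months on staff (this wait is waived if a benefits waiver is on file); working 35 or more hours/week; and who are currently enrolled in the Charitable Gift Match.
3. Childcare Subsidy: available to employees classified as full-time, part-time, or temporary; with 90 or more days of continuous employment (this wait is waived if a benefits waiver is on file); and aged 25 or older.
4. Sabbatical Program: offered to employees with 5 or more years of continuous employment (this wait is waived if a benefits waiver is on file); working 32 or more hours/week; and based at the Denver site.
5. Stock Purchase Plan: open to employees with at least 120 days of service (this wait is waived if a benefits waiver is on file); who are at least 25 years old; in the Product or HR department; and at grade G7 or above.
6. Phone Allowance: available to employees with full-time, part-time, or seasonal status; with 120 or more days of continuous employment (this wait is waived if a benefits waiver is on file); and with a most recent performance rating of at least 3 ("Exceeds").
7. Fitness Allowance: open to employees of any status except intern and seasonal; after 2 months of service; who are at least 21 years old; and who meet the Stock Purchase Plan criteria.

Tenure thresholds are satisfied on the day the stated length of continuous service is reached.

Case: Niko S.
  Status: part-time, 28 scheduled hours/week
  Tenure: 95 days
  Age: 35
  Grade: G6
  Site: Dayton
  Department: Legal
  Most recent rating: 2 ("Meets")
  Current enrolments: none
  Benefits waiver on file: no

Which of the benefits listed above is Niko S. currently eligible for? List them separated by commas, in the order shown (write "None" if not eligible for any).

Childcare Subsidy

Charitable Gift Match — service 95 days ≥ 1 month (≈30 days) ✓; 28 hrs/wk < 35 ✗ → not eligible.
Pension Scheme — status part-time ✓ (not excluded); no waiver, service 95 days < 18 months (≈540 days) ✗ → not eligible.
Childcare Subsidy — status part-time ✓; no waiver, service 95 days ≥ 90 days ✓; age 35 ≥ 25 ✓ → eligible.
Sabbatical Program — no waiver, service 95 days < 5 years (≈1825 days) ✗ → not eligible.
Stock Purchase Plan — no waiver, service 95 days < 120 days ✗ → not eligible.
Phone Allowance — status part-time ✓; no waiver, service 95 days < 120 days ✗ → not eligible.
Fitness Allowance — status part-time ✓ (not excluded); service 95 days ≥ 2 months (≈60 days) ✓; age 35 ≥ 21 ✓; not eligible for Stock Purchase Plan ✗ → not eligible.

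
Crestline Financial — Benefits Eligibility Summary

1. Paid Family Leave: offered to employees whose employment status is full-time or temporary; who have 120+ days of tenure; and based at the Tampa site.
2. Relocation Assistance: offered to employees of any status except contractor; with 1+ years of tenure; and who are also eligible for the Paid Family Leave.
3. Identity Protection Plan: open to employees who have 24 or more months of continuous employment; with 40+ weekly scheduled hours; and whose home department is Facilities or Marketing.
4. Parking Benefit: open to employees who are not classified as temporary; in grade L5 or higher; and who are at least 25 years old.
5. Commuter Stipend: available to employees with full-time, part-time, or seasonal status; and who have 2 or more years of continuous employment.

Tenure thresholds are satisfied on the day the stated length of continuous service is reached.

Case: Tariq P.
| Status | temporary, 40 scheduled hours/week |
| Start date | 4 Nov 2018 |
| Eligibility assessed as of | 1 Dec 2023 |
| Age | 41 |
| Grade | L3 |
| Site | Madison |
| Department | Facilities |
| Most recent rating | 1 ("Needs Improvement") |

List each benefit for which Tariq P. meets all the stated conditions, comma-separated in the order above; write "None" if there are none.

Service from 4 Nov 2018 to 1 Dec 2023: 1853 days.
Paid Family Leave — status temporary ✓; service 1853 days ≥ 120 days ✓; site Madison ✗ (not Tampa) → not eligible.
Relocation Assistance — status temporary ✓ (not excluded); service 1853 days ≥ 1 year (≈365 days) ✓; not eligible for Paid Family Leave ✗ → not eligible.
Identity Protection Plan — service 1853 days ≥ 24 months (≈720 days) ✓; 40 hrs/wk ≥ 40 ✓; dept Facilities ✓ → eligible.
Parking Benefit — status temporary ✗ (excluded) → not eligible.
Commuter Stipend — status temporary ✗ (requires full-time, part-time, or seasonal) → not eligible.

Identity Protection Plan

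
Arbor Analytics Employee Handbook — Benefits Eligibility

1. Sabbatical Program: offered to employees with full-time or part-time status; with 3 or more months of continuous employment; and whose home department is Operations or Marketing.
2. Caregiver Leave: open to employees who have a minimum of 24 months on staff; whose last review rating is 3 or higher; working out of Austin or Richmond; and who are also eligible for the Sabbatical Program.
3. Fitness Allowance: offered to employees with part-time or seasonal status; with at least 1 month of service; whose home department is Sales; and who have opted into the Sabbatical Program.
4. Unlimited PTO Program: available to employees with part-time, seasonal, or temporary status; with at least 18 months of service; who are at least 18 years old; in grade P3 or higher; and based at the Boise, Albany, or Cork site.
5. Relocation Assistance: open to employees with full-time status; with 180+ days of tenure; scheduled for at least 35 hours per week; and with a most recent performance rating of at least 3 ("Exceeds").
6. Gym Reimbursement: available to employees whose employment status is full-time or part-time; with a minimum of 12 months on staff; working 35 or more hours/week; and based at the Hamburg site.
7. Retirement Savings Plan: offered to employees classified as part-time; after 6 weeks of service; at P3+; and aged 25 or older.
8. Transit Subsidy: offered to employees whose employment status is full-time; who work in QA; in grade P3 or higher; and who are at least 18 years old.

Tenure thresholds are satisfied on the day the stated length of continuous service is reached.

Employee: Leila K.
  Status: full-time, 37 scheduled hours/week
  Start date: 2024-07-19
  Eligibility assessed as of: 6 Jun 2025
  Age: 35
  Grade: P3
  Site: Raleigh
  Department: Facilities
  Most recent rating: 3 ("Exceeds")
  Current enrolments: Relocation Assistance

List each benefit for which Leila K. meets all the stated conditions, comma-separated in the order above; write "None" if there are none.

Relocation Assistance

Service from 2024-07-19 to 6 Jun 2025: 322 days.
Sabbatical Program — status full-time ✓; service 322 days ≥ 3 months (≈90 days) ✓; dept Facilities ✗ → not eligible.
Caregiver Leave — service 322 days < 24 months (≈720 days) ✗ → not eligible.
Fitness Allowance — status full-time ✗ (requires part-time or seasonal) → not eligible.
Unlimited PTO Program — status full-time ✗ (requires part-time, seasonal, or temporary) → not eligible.
Relocation Assistance — status full-time ✓; service 322 days ≥ 180 days ✓; 37 hrs/wk ≥ 35 ✓; rating 3 ≥ 3 ✓ → eligible.
Gym Reimbursement — status full-time ✓; service 322 days < 12 months (≈360 days) ✗ → not eligible.
Retirement Savings Plan — status full-time ✗ (requires part-time) → not eligible.
Transit Subsidy — status full-time ✓; dept Facilities ✗ → not eligible.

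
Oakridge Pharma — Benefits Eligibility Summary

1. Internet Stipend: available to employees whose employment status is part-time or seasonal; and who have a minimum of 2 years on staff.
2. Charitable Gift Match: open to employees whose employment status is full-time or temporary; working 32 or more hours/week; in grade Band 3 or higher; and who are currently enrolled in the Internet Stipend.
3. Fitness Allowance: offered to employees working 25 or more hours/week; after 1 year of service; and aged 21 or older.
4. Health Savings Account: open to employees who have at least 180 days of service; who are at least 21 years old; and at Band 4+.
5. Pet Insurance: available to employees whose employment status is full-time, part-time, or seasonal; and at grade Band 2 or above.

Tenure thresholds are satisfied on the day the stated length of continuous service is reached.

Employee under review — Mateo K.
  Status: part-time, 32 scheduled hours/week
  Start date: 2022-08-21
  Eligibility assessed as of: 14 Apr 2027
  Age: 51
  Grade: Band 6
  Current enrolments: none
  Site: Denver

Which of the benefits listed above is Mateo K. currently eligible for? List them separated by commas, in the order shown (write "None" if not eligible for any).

Service from 2022-08-21 to 14 Apr 2027: 1697 days.
Internet Stipend — status part-time ✓; service 1697 days ≥ 2 years (≈730 days) ✓ → eligible.
Charitable Gift Match — status part-time ✗ (requires full-time or temporary) → not eligible.
Fitness Allowance — 32 hrs/wk ≥ 25 ✓; service 1697 days ≥ 1 year (≈365 days) ✓; age 51 ≥ 21 ✓ → eligible.
Health Savings Account — service 1697 days ≥ 180 days ✓; age 51 ≥ 21 ✓; grade Band 6 ≥ Band 4 ✓ → eligible.
Pet Insurance — status part-time ✓; grade Band 6 ≥ Band 2 ✓ → eligible.

Internet Stipend, Fitness Allowance, Health Savings Account, Pet Insurance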